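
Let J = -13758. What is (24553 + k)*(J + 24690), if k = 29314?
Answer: 588874044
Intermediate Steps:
(24553 + k)*(J + 24690) = (24553 + 29314)*(-13758 + 24690) = 53867*10932 = 588874044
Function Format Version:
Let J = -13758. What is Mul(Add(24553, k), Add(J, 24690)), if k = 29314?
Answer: 588874044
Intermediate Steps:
Mul(Add(24553, k), Add(J, 24690)) = Mul(Add(24553, 29314), Add(-13758, 24690)) = Mul(53867, 10932) = 588874044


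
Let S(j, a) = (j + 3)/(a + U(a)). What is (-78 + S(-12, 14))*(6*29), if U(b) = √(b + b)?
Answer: -27405/2 + 261*√7/14 ≈ -13653.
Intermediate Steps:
U(b) = √2*√b (U(b) = √(2*b) = √2*√b)
S(j, a) = (3 + j)/(a + √2*√a) (S(j, a) = (j + 3)/(a + √2*√a) = (3 + j)/(a + √2*√a))
(-78 + S(-12, 14))*(6*29) = (-78 + (3 - 12)/(14 + √2*√14))*(6*29) = (-78 - 9/(14 + 2*√7))*174 = -13572 - 1566/(14 + 2*√7)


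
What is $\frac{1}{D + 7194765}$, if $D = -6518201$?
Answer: $\frac{1}{676564} \approx 1.4781 \cdot 10^{-6}$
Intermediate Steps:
$\frac{1}{D + 7194765} = \frac{1}{-6518201 + 7194765} = \frac{1}{676564}$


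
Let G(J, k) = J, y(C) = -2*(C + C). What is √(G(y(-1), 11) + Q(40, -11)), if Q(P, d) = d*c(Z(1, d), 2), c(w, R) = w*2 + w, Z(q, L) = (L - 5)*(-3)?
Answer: 2*I*√395 ≈ 39.749*I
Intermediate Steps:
y(C) = -4*C
Z(q, L) = 15 - 3*L (Z(q, L) = (-5 + L)*(-3) = 15 - 3*L)
c(w, R) = 3*w (c(w, R) = 2*w + w = 3*w)
Q(P, d) = d*(45 - 9*d) (Q(P, d) = d*(3*(15 - 3*d)) = d*(45 - 9*d))
√(G(y(-1), 11) + Q(40, -11)) = √(-4*(-1) + 9*(-11)*(5 - 1*(-11))) = √(4 + 9*(-11)*(5 + 11)) = √(4 + 9*(-11)*16) = √(4 - 1584) = √(-1580) = 2*I*√395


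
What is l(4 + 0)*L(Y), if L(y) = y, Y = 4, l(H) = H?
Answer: 16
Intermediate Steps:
l(4 + 0)*L(Y) = (4 + 0)*4 = 4*4 = 16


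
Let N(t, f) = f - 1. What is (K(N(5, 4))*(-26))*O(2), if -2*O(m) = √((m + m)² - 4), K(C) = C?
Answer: 78*√3 ≈ 135.10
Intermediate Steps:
N(t, f) = -1 + f
O(m) = -√(-4 + 4*m²)/2 (O(m) = -√((m + m)² - 4)/2 = -√((2*m)² - 4)/2 = -√(4*m² - 4)/2 = -√(-4 + 4*m²)/2)
(K(N(5, 4))*(-26))*O(2) = ((-1 + 4)*(-26))*(-√(-1 + 2²)) = (3*(-26))*(-√(-1 + 4)) = -(-78)*√3 = 78*√3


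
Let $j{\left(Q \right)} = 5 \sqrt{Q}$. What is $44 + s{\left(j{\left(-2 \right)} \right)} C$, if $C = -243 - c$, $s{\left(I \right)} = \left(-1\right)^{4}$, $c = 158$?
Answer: $-357$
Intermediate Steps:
$s{\left(I \right)} = 1$
$C = -401$ ($C = -243 - 158 = -401$)
$44 + s{\left(j{\left(-2 \right)} \right)} C = 44 + 1 \left(-401\right) = 44 - 401 = -357$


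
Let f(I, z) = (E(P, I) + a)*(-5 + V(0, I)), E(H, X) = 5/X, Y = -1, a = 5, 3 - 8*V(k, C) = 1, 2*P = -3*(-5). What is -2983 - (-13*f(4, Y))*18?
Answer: -79439/8 ≈ -9929.9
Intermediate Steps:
P = 15/2 (P = (-3*(-5))/2 = (1/2)*15 = 15/2 ≈ 7.5000)
V(k, C) = 1/4 (V(k, C) = 3/8 - 1/8*1 = 3/8 - 1/8 = 1/4)
f(I, z) = -95/4 - 95/(4*I) (f(I, z) = (5/I + 5)*(-5 + 1/4) = (5 + 5/I)*(-19/4) = -95/4 - 95/(4*I))
-2983 - (-13*f(4, Y))*18 = -2983 - (-1235*(-1 - 1*4)/(4*4))*18 = -2983 - (-1235*(-1 - 4)/(4*4))*18 = -2983 - (-1235*(-5)/(4*4))*18 = -2983 - (-13*(-475/16))*18 = -2983 - 6175*18/16 = -2983 - 1*55575/8 = -2983 - 55575/8 = -79439/8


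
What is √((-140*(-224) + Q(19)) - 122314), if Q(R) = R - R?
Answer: 3*I*√10106 ≈ 301.59*I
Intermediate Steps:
Q(R) = 0
√((-140*(-224) + Q(19)) - 122314) = √((-140*(-224) + 0) - 122314) = √((31360 + 0) - 122314) = √(31360 - 122314) = √(-90954) = 3*I*√10106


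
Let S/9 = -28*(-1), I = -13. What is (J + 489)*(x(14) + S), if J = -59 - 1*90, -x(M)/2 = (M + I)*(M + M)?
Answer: 66640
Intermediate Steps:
x(M) = -4*M*(-13 + M) (x(M) = -2*(M - 13)*(M + M) = -2*(-13 + M)*2*M = -4*M*(-13 + M))
S = 252 (S = 9*(-28*(-1)) = 9*28 = 252)
J = -149 (J = -59 - 90 = -149)
(J + 489)*(x(14) + S) = (-149 + 489)*(4*14*(13 - 1*14) + 252) = 340*(4*14*(13 - 14) + 252) = 340*(4*14*(-1) + 252) = 340*(-56 + 252) = 340*196 = 66640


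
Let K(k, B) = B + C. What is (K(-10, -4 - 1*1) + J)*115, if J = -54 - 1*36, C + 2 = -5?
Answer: -11730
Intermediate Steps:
C = -7 (C = -2 - 5 = -7)
J = -90 (J = -54 - 36 = -90)
K(k, B) = -7 + B (K(k, B) = B - 7 = -7 + B)
(K(-10, -4 - 1*1) + J)*115 = ((-7 + (-4 - 1*1)) - 90)*115 = ((-7 + (-4 - 1)) - 90)*115 = ((-7 - 5) - 90)*115 = (-12 - 90)*115 = -102*115 = -11730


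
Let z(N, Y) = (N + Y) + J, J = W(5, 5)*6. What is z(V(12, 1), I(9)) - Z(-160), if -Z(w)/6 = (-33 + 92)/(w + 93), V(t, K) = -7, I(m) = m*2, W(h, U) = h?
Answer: 2393/67 ≈ 35.716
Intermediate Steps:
I(m) = 2*m
J = 30 (J = 5*6 = 30)
Z(w) = -354/(93 + w) (Z(w) = -6*(-33 + 92)/(w + 93) = -354/(93 + w))
z(N, Y) = 30 + N + Y (z(N, Y) = (N + Y) + 30 = 30 + N + Y)
z(V(12, 1), I(9)) - Z(-160) = (30 - 7 + 2*9) - (-354)/(93 - 160) = (30 - 7 + 18) - (-354)/(-67) = 41 - (-354)*(-1)/67 = 41 - 1*354/67 = 41 - 354/67 = 2393/67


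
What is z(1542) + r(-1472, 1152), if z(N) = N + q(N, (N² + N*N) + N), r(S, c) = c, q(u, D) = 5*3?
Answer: 2709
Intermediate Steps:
q(u, D) = 15
z(N) = 15 + N (z(N) = N + 15 = 15 + N)
z(1542) + r(-1472, 1152) = (15 + 1542) + 1152 = 1557 + 1152 = 2709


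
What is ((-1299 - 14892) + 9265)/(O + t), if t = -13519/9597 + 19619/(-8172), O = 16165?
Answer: -181061071128/422489528683 ≈ -0.42856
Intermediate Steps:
t = -99586937/26142228 (t = -13519*1/9597 + 19619*(-1/8172) = -13519/9597 - 19619/8172 = -99586937/26142228 ≈ -3.8094)
((-1299 - 14892) + 9265)/(O + t) = ((-1299 - 14892) + 9265)/(16165 - 99586937/26142228) = (-16191 + 9265)/(422489528683/26142228) = -6926*26142228/422489528683 = -181061071128/422489528683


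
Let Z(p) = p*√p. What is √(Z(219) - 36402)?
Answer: √(-36402 + 219*√219) ≈ 182.1*I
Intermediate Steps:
Z(p) = p^(3/2)
√(Z(219) - 36402) = √(219^(3/2) - 36402) = √(219*√219 - 36402) = √(-36402 + 219*√219)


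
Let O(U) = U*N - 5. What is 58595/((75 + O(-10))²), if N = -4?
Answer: 11719/2420 ≈ 4.8426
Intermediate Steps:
O(U) = -5 - 4*U (O(U) = U*(-4) - 5 = -4*U - 5 = -5 - 4*U)
58595/((75 + O(-10))²) = 58595/((75 + (-5 - 4*(-10)))²) = 58595/((75 + (-5 + 40))²) = 58595/((75 + 35)²) = 58595/(110²) = 58595/12100 = 58595*(1/12100) = 11719/2420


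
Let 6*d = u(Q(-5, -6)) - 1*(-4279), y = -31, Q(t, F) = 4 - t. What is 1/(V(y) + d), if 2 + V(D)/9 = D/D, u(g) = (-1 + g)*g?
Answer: 6/4297 ≈ 0.0013963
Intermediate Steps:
u(g) = g*(-1 + g)
V(D) = -9 (V(D) = -18 + 9*(D/D) = -18 + 9*1 = -18 + 9 = -9)
d = 4351/6 (d = ((4 - 1*(-5))*(-1 + (4 - 1*(-5))) - 1*(-4279))/6 = ((4 + 5)*(-1 + (4 + 5)) + 4279)/6 = (9*(-1 + 9) + 4279)/6 = (9*8 + 4279)/6 = (72 + 4279)/6 = (⅙)*4351 = 4351/6 ≈ 725.17)
1/(V(y) + d) = 1/(-9 + 4351/6) = 1/(4297/6) = 6/4297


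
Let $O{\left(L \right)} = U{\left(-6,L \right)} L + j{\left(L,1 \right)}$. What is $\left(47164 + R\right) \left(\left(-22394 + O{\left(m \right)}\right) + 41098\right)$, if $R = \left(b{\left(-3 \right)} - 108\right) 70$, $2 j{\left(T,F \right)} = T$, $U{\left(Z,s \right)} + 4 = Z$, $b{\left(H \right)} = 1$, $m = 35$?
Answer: $728870891$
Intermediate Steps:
$U{\left(Z,s \right)} = -4 + Z$
$j{\left(T,F \right)} = \frac{T}{2}$
$O{\left(L \right)} = - \frac{19 L}{2}$ ($O{\left(L \right)} = \left(-4 - 6\right) L + \frac{L}{2} = - 10 L + \frac{L}{2} = - \frac{19 L}{2}$)
$R = -7490$ ($R = \left(1 - 108\right) 70 = \left(-107\right) 70 = -7490$)
$\left(47164 + R\right) \left(\left(-22394 + O{\left(m \right)}\right) + 41098\right) = \left(47164 - 7490\right) \left(\left(-22394 - \frac{665}{2}\right) + 41098\right) = 39674 \left(\left(-22394 - \frac{665}{2}\right) + 41098\right) = 39674 \left(- \frac{45453}{2} + 41098\right) = 39674 \cdot \frac{36743}{2} = 728870891$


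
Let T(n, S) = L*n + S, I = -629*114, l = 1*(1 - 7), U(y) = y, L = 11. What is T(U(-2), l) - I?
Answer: 71678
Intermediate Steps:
l = -6 (l = 1*(-6) = -6)
I = -71706
T(n, S) = S + 11*n (T(n, S) = 11*n + S = S + 11*n)
T(U(-2), l) - I = (-6 + 11*(-2)) - 1*(-71706) = (-6 - 22) + 71706 = -28 + 71706 = 71678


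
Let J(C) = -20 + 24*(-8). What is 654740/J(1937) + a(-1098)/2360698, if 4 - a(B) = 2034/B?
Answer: -23571061961009/7632136634 ≈ -3088.4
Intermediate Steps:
J(C) = -212 (J(C) = -20 - 192 = -212)
a(B) = 4 - 2034/B
654740/J(1937) + a(-1098)/2360698 = 654740/(-212) + (4 - 2034/(-1098))/2360698 = 654740*(-1/212) + (4 - 2034*(-1/1098))*(1/2360698) = -163685/53 + (4 + 113/61)*(1/2360698) = -163685/53 + (357/61)*(1/2360698) = -163685/53 + 357/144002578 = -23571061961009/7632136634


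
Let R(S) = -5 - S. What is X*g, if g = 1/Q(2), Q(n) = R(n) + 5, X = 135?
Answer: -135/2 ≈ -67.500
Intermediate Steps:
Q(n) = -n (Q(n) = (-5 - n) + 5 = -n)
g = -½ (g = 1/(-1*2) = 1/(-2) = -½ ≈ -0.50000)
X*g = 135*(-½) = -135/2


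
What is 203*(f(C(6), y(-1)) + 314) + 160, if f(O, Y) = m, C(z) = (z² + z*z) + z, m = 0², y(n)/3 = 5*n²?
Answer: 63902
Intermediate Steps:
y(n) = 15*n² (y(n) = 3*(5*n²) = 15*n²)
m = 0
C(z) = z + 2*z² (C(z) = (z² + z²) + z = 2*z² + z = z + 2*z²)
f(O, Y) = 0
203*(f(C(6), y(-1)) + 314) + 160 = 203*(0 + 314) + 160 = 203*314 + 160 = 63742 + 160 = 63902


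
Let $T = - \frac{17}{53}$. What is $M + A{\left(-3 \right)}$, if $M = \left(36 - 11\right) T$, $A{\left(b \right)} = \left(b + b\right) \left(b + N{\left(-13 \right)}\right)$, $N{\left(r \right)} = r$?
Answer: $\frac{4663}{53} \approx 87.981$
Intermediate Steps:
$A{\left(b \right)} = 2 b \left(-13 + b\right)$ ($A{\left(b \right)} = \left(b + b\right) \left(b - 13\right) = 2 b \left(-13 + b\right)$)
$T = - \frac{17}{53}$ ($T = \left(-17\right) \frac{1}{53} = - \frac{17}{53} \approx -0.32075$)
$M = - \frac{425}{53}$ ($M = \left(36 - 11\right) \left(- \frac{17}{53}\right) = 25 \left(- \frac{17}{53}\right) = - \frac{425}{53} \approx -8.0189$)
$M + A{\left(-3 \right)} = - \frac{425}{53} + 2 \left(-3\right) \left(-13 - 3\right) = - \frac{425}{53} + 2 \left(-3\right) \left(-16\right) = - \frac{425}{53} + 96 = \frac{4663}{53}$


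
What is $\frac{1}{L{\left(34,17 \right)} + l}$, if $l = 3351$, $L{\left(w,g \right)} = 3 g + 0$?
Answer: $\frac{1}{3402} \approx 0.00029394$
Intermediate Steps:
$L{\left(w,g \right)} = 3 g$
$\frac{1}{L{\left(34,17 \right)} + l} = \frac{1}{3 \cdot 17 + 3351} = \frac{1}{51 + 3351} = \frac{1}{3402}$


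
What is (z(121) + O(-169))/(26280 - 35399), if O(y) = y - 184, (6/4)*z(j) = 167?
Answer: 725/27357 ≈ 0.026501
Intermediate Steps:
z(j) = 334/3 (z(j) = (2/3)*167 = 334/3)
O(y) = -184 + y
(z(121) + O(-169))/(26280 - 35399) = (334/3 + (-184 - 169))/(26280 - 35399) = (334/3 - 353)/(-9119) = -725/3*(-1/9119) = 725/27357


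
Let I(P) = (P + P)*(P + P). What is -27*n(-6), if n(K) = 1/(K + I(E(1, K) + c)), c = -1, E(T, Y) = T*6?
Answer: -27/94 ≈ -0.28723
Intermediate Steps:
E(T, Y) = 6*T
I(P) = 4*P² (I(P) = (2*P)*(2*P) = 4*P²)
n(K) = 1/(100 + K) (n(K) = 1/(K + 4*(6*1 - 1)²) = 1/(K + 4*(6 - 1)²) = 1/(K + 4*5²) = 1/(K + 4*25) = 1/(K + 100) = 1/(100 + K))
-27*n(-6) = -27/(100 - 6) = -27/94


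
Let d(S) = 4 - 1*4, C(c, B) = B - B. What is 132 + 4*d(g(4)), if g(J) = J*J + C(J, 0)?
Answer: 132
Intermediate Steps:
C(c, B) = 0
g(J) = J² (g(J) = J*J + 0 = J² + 0 = J²)
d(S) = 0 (d(S) = 4 - 4 = 0)
132 + 4*d(g(4)) = 132 + 4*0 = 132 + 0 = 132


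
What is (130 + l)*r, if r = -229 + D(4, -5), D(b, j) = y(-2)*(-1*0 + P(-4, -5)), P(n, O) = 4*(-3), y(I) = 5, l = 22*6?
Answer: -75718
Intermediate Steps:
l = 132
P(n, O) = -12
D(b, j) = -60 (D(b, j) = 5*(-1*0 - 12) = 5*(0 - 12) = 5*(-12) = -60)
r = -289 (r = -229 - 60 = -289)
(130 + l)*r = (130 + 132)*(-289) = 262*(-289) = -75718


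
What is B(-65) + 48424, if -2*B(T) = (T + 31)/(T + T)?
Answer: 6295103/130 ≈ 48424.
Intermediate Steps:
B(T) = -(31 + T)/(4*T) (B(T) = -(T + 31)/(2*(T + T)) = -(31 + T)/(2*(2*T)) = -(31 + T)*1/(2*T)/2 = -(31 + T)/(4*T))
B(-65) + 48424 = (¼)*(-31 - 1*(-65))/(-65) + 48424 = (¼)*(-1/65)*(-31 + 65) + 48424 = (¼)*(-1/65)*34 + 48424 = -17/130 + 48424 = 6295103/130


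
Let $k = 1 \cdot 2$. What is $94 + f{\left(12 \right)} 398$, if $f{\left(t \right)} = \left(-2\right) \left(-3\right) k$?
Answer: $4870$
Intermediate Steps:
$k = 2$
$f{\left(t \right)} = 12$ ($f{\left(t \right)} = \left(-2\right) \left(-3\right) 2 = 6 \cdot 2 = 12$)
$94 + f{\left(12 \right)} 398 = 94 + 12 \cdot 398 = 94 + 4776 = 4870$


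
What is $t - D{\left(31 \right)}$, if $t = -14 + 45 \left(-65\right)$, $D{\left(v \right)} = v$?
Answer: $-2970$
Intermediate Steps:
$t = -2939$ ($t = -14 - 2925 = -2939$)
$t - D{\left(31 \right)} = -2939 - 31 = -2970$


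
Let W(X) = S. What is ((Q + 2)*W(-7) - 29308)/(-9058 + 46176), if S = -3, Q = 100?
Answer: -221/277 ≈ -0.79783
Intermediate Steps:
W(X) = -3
((Q + 2)*W(-7) - 29308)/(-9058 + 46176) = ((100 + 2)*(-3) - 29308)/(-9058 + 46176) = (102*(-3) - 29308)/37118 = (-306 - 29308)*(1/37118) = -29614*1/37118 = -221/277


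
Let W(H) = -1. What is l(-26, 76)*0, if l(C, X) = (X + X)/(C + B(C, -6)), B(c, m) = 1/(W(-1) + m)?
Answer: 0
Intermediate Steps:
B(c, m) = 1/(-1 + m)
l(C, X) = 2*X/(-⅐ + C) (l(C, X) = (X + X)/(C + 1/(-1 - 6)) = (2*X)/(C + 1/(-7)) = (2*X)/(C - ⅐) = (2*X)/(-⅐ + C) = 2*X/(-⅐ + C))
l(-26, 76)*0 = (14*76/(-1 + 7*(-26)))*0 = (14*76/(-1 - 182))*0 = (14*76/(-183))*0 = (14*76*(-1/183))*0 = -1064/183*0 = 0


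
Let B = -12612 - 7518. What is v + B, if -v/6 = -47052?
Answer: 262182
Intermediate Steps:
B = -20130
v = 282312 (v = -6*(-47052) = 282312)
v + B = 282312 - 20130 = 262182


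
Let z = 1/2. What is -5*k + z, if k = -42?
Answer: 421/2 ≈ 210.50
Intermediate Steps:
z = ½ ≈ 0.50000
-5*k + z = -5*(-42) + ½ = 210 + ½ = 421/2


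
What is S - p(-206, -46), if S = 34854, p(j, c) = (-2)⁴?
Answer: 34838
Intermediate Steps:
p(j, c) = 16
S - p(-206, -46) = 34854 - 1*16 = 34854 - 16 = 34838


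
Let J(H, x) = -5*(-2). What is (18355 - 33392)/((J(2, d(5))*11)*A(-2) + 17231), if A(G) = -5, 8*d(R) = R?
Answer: -15037/16681 ≈ -0.90144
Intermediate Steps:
d(R) = R/8
J(H, x) = 10
(18355 - 33392)/((J(2, d(5))*11)*A(-2) + 17231) = (18355 - 33392)/((10*11)*(-5) + 17231) = -15037/(110*(-5) + 17231) = -15037/(-550 + 17231) = -15037/16681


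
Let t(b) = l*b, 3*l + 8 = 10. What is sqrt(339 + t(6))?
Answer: 7*sqrt(7) ≈ 18.520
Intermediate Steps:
l = 2/3 (l = -8/3 + (1/3)*10 = -8/3 + 10/3 = 2/3 ≈ 0.66667)
t(b) = 2*b/3
sqrt(339 + t(6)) = sqrt(339 + (2/3)*6) = sqrt(339 + 4) = sqrt(343) = 7*sqrt(7)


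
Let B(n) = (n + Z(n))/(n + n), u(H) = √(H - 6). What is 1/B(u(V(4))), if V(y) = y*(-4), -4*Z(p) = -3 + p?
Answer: 8*√22/(3*(√22 - I)) ≈ 2.5507 + 0.54382*I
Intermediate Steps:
Z(p) = ¾ - p/4 (Z(p) = -(-3 + p)/4 = ¾ - p/4)
V(y) = -4*y
u(H) = √(-6 + H)
B(n) = (¾ + 3*n/4)/(2*n) (B(n) = (n + (¾ - n/4))/(n + n) = (¾ + 3*n/4)/((2*n)) = (¾ + 3*n/4)*(1/(2*n)) = (¾ + 3*n/4)/(2*n))
1/B(u(V(4))) = 1/(3*(1 + √(-6 - 4*4))/(8*(√(-6 - 4*4)))) = 1/(3*(1 + √(-6 - 16))/(8*(√(-6 - 16)))) = 1/(3*(1 + √(-22))/(8*(√(-22)))) = 1/(3*(1 + I*√22)/(8*((I*√22)))) = 1/(3*(-I*√22/22)*(1 + I*√22)/8) = 1/(-3*I*√22*(1 + I*√22)/176) = 8*I*√22/(3*(1 + I*√22))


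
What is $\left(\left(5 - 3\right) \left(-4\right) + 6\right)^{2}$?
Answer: $4$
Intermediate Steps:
$\left(\left(5 - 3\right) \left(-4\right) + 6\right)^{2} = \left(2 \left(-4\right) + 6\right)^{2} = \left(-8 + 6\right)^{2} = \left(-2\right)^{2} = 4$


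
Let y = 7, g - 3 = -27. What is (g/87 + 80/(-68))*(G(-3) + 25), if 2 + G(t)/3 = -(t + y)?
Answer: -5012/493 ≈ -10.166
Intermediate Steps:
g = -24 (g = 3 - 27 = -24)
G(t) = -27 - 3*t (G(t) = -6 + 3*(-(t + 7)) = -6 + 3*(-(7 + t)) = -6 + 3*(-7 - t) = -6 + (-21 - 3*t) = -27 - 3*t)
(g/87 + 80/(-68))*(G(-3) + 25) = (-24/87 + 80/(-68))*((-27 - 3*(-3)) + 25) = (-24*1/87 + 80*(-1/68))*((-27 + 9) + 25) = (-8/29 - 20/17)*(-18 + 25) = -716/493*7 = -5012/493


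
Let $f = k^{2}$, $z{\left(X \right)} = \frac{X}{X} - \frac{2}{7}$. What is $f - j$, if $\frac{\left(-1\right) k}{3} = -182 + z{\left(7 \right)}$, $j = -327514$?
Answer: $\frac{30541435}{49} \approx 6.233 \cdot 10^{5}$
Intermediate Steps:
$z{\left(X \right)} = \frac{5}{7}$ ($z{\left(X \right)} = 1 - \frac{2}{7} = \frac{5}{7}$)
$k = \frac{3807}{7}$ ($k = - 3 \left(-182 + \frac{5}{7}\right) = \left(-3\right) \left(- \frac{1269}{7}\right) = \frac{3807}{7} \approx 543.86$)
$f = \frac{14493249}{49}$ ($f = \left(\frac{3807}{7}\right)^{2} = \frac{14493249}{49} \approx 2.9578 \cdot 10^{5}$)
$f - j = \frac{14493249}{49} - -327514 = \frac{14493249}{49} + 327514 = \frac{30541435}{49}$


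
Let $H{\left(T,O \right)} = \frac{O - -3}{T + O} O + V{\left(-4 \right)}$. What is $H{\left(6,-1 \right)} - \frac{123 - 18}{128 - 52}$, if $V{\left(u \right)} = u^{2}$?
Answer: $\frac{5403}{380} \approx 14.218$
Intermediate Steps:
$H{\left(T,O \right)} = 16 + \frac{O \left(3 + O\right)}{O + T}$ ($H{\left(T,O \right)} = \frac{O - -3}{T + O} O + \left(-4\right)^{2} = \frac{O + 3}{O + T} O + 16 = \frac{3 + O}{O + T} O + 16 = \frac{O \left(3 + O\right)}{O + T} + 16 = 16 + \frac{O \left(3 + O\right)}{O + T}$)
$H{\left(6,-1 \right)} - \frac{123 - 18}{128 - 52} = \frac{\left(-1\right)^{2} + 16 \cdot 6 + 19 \left(-1\right)}{-1 + 6} - \frac{123 - 18}{128 - 52} = \frac{1 + 96 - 19}{5} - \frac{105}{76} = \frac{1}{5} \cdot 78 - 105 \cdot \frac{1}{76} = \frac{78}{5} - \frac{105}{76} = \frac{5403}{380}$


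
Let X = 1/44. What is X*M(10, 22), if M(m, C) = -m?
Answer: -5/22 ≈ -0.22727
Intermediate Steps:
X = 1/44 ≈ 0.022727
X*M(10, 22) = (-1*10)/44 = (1/44)*(-10) = -5/22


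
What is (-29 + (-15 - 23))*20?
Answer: -1340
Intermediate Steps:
(-29 + (-15 - 23))*20 = (-29 - 38)*20 = -67*20 = -1340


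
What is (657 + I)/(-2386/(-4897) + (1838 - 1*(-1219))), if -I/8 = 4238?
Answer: -162810559/14972515 ≈ -10.874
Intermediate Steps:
I = -33904 (I = -8*4238 = -33904)
(657 + I)/(-2386/(-4897) + (1838 - 1*(-1219))) = (657 - 33904)/(-2386/(-4897) + (1838 - 1*(-1219))) = -33247/(-2386*(-1/4897) + (1838 + 1219)) = -33247/(2386/4897 + 3057) = -33247/14972515/4897 = -33247*4897/14972515 = -162810559/14972515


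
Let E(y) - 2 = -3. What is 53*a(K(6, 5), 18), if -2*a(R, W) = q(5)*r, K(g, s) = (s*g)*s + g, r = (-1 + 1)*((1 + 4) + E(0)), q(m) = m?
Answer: 0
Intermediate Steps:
E(y) = -1 (E(y) = 2 - 3 = -1)
r = 0 (r = (-1 + 1)*((1 + 4) - 1) = 0*(5 - 1) = 0*4 = 0)
K(g, s) = g + g*s**2 (K(g, s) = (g*s)*s + g = g*s**2 + g = g + g*s**2)
a(R, W) = 0 (a(R, W) = -5*0/2 = -1/2*0 = 0)
53*a(K(6, 5), 18) = 53*0 = 0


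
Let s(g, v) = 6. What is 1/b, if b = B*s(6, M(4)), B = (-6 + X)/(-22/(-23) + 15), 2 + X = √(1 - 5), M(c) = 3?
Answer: -367/1173 - 367*I/4692 ≈ -0.31287 - 0.078218*I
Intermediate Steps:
X = -2 + 2*I (X = -2 + √(1 - 5) = -2 + √(-4) = -2 + 2*I ≈ -2.0 + 2.0*I)
B = -184/367 + 46*I/367 (B = (-6 + (-2 + 2*I))/(-22/(-23) + 15) = (-8 + 2*I)/(-22*(-1/23) + 15) = (-8 + 2*I)/(22/23 + 15) = (-8 + 2*I)/(367/23) = (-8 + 2*I)*(23/367) = -184/367 + 46*I/367 ≈ -0.50136 + 0.12534*I)
b = -1104/367 + 276*I/367 (b = (-184/367 + 46*I/367)*6 = -1104/367 + 276*I/367 ≈ -3.0082 + 0.75204*I)
1/b = 1/(-1104/367 + 276*I/367) = 134689*(-1104/367 - 276*I/367)/1294992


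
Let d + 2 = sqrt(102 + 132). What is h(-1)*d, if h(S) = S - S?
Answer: 0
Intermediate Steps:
h(S) = 0
d = -2 + 3*sqrt(26) (d = -2 + sqrt(102 + 132) = -2 + sqrt(234) = -2 + 3*sqrt(26) ≈ 13.297)
h(-1)*d = 0*(-2 + 3*sqrt(26)) = 0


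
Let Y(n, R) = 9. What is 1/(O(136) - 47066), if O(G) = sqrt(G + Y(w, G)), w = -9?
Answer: -47066/2215208211 - sqrt(145)/2215208211 ≈ -2.1252e-5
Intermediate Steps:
O(G) = sqrt(9 + G) (O(G) = sqrt(G + 9) = sqrt(9 + G))
1/(O(136) - 47066) = 1/(sqrt(9 + 136) - 47066) = 1/(sqrt(145) - 47066) = 1/(-47066 + sqrt(145))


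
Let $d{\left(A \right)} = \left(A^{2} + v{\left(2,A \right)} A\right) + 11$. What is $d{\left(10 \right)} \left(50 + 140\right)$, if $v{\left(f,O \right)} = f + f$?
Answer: $28690$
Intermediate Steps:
$v{\left(f,O \right)} = 2 f$
$d{\left(A \right)} = 11 + A^{2} + 4 A$ ($d{\left(A \right)} = \left(A^{2} + 2 \cdot 2 A\right) + 11 = \left(A^{2} + 4 A\right) + 11 = 11 + A^{2} + 4 A$)
$d{\left(10 \right)} \left(50 + 140\right) = \left(11 + 10^{2} + 4 \cdot 10\right) \left(50 + 140\right) = \left(11 + 100 + 40\right) 190 = 151 \cdot 190 = 28690$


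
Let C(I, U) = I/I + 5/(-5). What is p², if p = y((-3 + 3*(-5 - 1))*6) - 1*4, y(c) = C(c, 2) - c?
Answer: 14884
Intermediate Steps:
C(I, U) = 0 (C(I, U) = 1 + 5*(-⅕) = 1 - 1 = 0)
y(c) = -c (y(c) = 0 - c = -c)
p = 122 (p = -(-3 + 3*(-5 - 1))*6 - 1*4 = -(-3 + 3*(-6))*6 - 4 = -(-3 - 18)*6 - 4 = -(-21)*6 - 4 = -1*(-126) - 4 = 126 - 4 = 122)
p² = 122² = 14884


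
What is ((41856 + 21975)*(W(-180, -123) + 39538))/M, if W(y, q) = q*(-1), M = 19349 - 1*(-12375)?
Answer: 2531601291/31724 ≈ 79801.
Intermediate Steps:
M = 31724 (M = 19349 + 12375 = 31724)
W(y, q) = -q
((41856 + 21975)*(W(-180, -123) + 39538))/M = ((41856 + 21975)*(-1*(-123) + 39538))/31724 = (63831*(123 + 39538))*(1/31724) = (63831*39661)*(1/31724) = 2531601291*(1/31724) = 2531601291/31724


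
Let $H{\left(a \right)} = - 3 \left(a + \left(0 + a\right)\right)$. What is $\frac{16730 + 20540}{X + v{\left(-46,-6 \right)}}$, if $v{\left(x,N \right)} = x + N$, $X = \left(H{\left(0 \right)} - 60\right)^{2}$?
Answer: $\frac{18635}{1774} \approx 10.505$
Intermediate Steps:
$H{\left(a \right)} = - 6 a$ ($H{\left(a \right)} = - 3 \left(a + a\right) = - 3 \cdot 2 a = - 6 a$)
$X = 3600$ ($X = \left(\left(-6\right) 0 - 60\right)^{2} = \left(0 - 60\right)^{2} = \left(-60\right)^{2} = 3600$)
$v{\left(x,N \right)} = N + x$
$\frac{16730 + 20540}{X + v{\left(-46,-6 \right)}} = \frac{16730 + 20540}{3600 - 52} = \frac{37270}{3600 - 52} = \frac{37270}{3548} = 37270 \cdot \frac{1}{3548} = \frac{18635}{1774}$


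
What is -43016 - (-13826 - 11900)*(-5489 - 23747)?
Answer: -752168352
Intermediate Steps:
-43016 - (-13826 - 11900)*(-5489 - 23747) = -43016 - (-25726)*(-29236) = -43016 - 1*752125336 = -43016 - 752125336 = -752168352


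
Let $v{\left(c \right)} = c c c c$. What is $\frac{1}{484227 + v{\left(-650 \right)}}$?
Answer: $\frac{1}{178506734227} \approx 5.602 \cdot 10^{-12}$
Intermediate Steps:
$v{\left(c \right)} = c^{4}$ ($v{\left(c \right)} = c^{2} c^{2} = c^{4}$)
$\frac{1}{484227 + v{\left(-650 \right)}} = \frac{1}{484227 + \left(-650\right)^{4}} = \frac{1}{484227 + 178506250000} = \frac{1}{178506734227}$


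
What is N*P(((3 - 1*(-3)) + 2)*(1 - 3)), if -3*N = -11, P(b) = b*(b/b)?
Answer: -176/3 ≈ -58.667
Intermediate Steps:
P(b) = b (P(b) = b*1 = b)
N = 11/3 (N = -1/3*(-11) = 11/3 ≈ 3.6667)
N*P(((3 - 1*(-3)) + 2)*(1 - 3)) = 11*(((3 - 1*(-3)) + 2)*(1 - 3))/3 = 11*(((3 + 3) + 2)*(-2))/3 = 11*((6 + 2)*(-2))/3 = 11*(8*(-2))/3 = (11/3)*(-16) = -176/3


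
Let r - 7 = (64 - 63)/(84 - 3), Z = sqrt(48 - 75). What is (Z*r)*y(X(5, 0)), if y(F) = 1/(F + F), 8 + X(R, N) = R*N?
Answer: -71*I*sqrt(3)/54 ≈ -2.2773*I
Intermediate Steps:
X(R, N) = -8 + N*R (X(R, N) = -8 + R*N = -8 + N*R)
y(F) = 1/(2*F)
Z = 3*I*sqrt(3) (Z = sqrt(-27) = 3*I*sqrt(3) ≈ 5.1962*I)
r = 568/81 (r = 7 + (64 - 63)/(84 - 3) = 7 + 1/81 = 568/81 ≈ 7.0123)
(Z*r)*y(X(5, 0)) = ((3*I*sqrt(3))*(568/81))*(1/(2*(-8 + 0*5))) = (568*I*sqrt(3)/27)*(1/(2*(-8 + 0))) = (568*I*sqrt(3)/27)*((1/2)/(-8)) = (568*I*sqrt(3)/27)*((1/2)*(-1/8)) = (568*I*sqrt(3)/27)*(-1/16) = -71*I*sqrt(3)/54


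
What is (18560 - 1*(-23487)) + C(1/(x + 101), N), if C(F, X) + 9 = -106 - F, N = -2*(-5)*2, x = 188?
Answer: 12118347/289 ≈ 41932.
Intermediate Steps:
N = 20 (N = 10*2 = 20)
C(F, X) = -115 - F (C(F, X) = -9 + (-106 - F) = -115 - F)
(18560 - 1*(-23487)) + C(1/(x + 101), N) = (18560 - 1*(-23487)) + (-115 - 1/(188 + 101)) = (18560 + 23487) + (-115 - 1/289) = 42047 + (-115 - 1*1/289) = 42047 + (-115 - 1/289) = 42047 - 33236/289 = 12118347/289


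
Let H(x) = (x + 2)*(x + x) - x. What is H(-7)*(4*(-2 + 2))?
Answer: 0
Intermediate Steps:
H(x) = -x + 2*x*(2 + x) (H(x) = (2 + x)*(2*x) - x = 2*x*(2 + x) - x = -x + 2*x*(2 + x))
H(-7)*(4*(-2 + 2)) = (-7*(3 + 2*(-7)))*(4*(-2 + 2)) = (-7*(3 - 14))*(4*0) = -7*(-11)*0 = 77*0 = 0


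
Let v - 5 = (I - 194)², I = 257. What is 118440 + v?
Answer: 122414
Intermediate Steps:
v = 3974 (v = 5 + (257 - 194)² = 5 + 63² = 5 + 3969 = 3974)
118440 + v = 118440 + 3974 = 122414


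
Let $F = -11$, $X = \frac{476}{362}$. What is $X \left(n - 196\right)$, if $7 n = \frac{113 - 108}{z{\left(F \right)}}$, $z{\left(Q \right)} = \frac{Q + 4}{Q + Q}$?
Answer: $- \frac{322796}{1267} \approx -254.77$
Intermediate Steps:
$X = \frac{238}{181}$ ($X = 476 \cdot \frac{1}{362} = \frac{238}{181} \approx 1.3149$)
$z{\left(Q \right)} = \frac{4 + Q}{2 Q}$
$n = \frac{110}{49}$ ($n = \frac{\left(113 - 108\right) \frac{1}{\frac{1}{2} \frac{1}{-11} \left(4 - 11\right)}}{7} = \frac{\left(113 - 108\right) \frac{1}{\frac{1}{2} \left(- \frac{1}{11}\right) \left(-7\right)}}{7} = \frac{5 \frac{1}{\frac{7}{22}}}{7} = \frac{5 \cdot \frac{22}{7}}{7} = \frac{1}{7} \cdot \frac{110}{7} = \frac{110}{49} \approx 2.2449$)
$X \left(n - 196\right) = \frac{238 \left(\frac{110}{49} - 196\right)}{181} = \frac{238}{181} \left(- \frac{9494}{49}\right) = - \frac{322796}{1267}$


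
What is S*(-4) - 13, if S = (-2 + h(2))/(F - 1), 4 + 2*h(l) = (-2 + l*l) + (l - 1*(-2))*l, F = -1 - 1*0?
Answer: -11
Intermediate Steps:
F = -1 (F = -1 + 0 = -1)
h(l) = -3 + l**2/2 + l*(2 + l)/2 (h(l) = -2 + ((-2 + l*l) + (l - 1*(-2))*l)/2 = -2 + ((-2 + l**2) + (l + 2)*l)/2 = -2 + ((-2 + l**2) + (2 + l)*l)/2 = -2 + ((-2 + l**2) + l*(2 + l))/2 = -2 + (-2 + l**2 + l*(2 + l))/2 = -2 + (-1 + l**2/2 + l*(2 + l)/2) = -3 + l**2/2 + l*(2 + l)/2)
S = -1/2 (S = (-2 + (-3 + 2 + 2**2))/(-1 - 1) = (-2 + (-3 + 2 + 4))/(-2) = (-2 + 3)*(-1/2) = 1*(-1/2) = -1/2 ≈ -0.50000)
S*(-4) - 13 = -1/2*(-4) - 13 = 2 - 13 = -11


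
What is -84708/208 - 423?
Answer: -3321/4 ≈ -830.25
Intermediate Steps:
-84708/208 - 423 = -468*181/208 - 423 = -1629/4 - 423 = -3321/4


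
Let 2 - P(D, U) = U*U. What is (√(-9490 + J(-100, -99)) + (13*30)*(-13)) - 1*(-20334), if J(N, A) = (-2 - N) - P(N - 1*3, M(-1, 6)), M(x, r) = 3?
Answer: 15264 + I*√9385 ≈ 15264.0 + 96.876*I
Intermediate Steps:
P(D, U) = 2 - U² (P(D, U) = 2 - U*U = 2 - U²)
J(N, A) = 5 - N (J(N, A) = (-2 - N) - (2 - 1*3²) = (-2 - N) - (2 - 1*9) = (-2 - N) - (2 - 9) = (-2 - N) - 1*(-7) = (-2 - N) + 7 = 5 - N)
(√(-9490 + J(-100, -99)) + (13*30)*(-13)) - 1*(-20334) = (√(-9490 + (5 - 1*(-100))) + (13*30)*(-13)) - 1*(-20334) = (√(-9490 + (5 + 100)) + 390*(-13)) + 20334 = (√(-9490 + 105) - 5070) + 20334 = (√(-9385) - 5070) + 20334 = (I*√9385 - 5070) + 20334 = (-5070 + I*√9385) + 20334 = 15264 + I*√9385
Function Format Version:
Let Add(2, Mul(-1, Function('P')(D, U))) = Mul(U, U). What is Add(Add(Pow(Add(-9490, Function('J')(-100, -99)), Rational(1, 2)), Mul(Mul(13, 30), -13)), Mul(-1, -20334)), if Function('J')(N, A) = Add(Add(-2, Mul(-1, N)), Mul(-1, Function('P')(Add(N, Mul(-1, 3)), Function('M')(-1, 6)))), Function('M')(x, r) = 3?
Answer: Add(15264, Mul(I, Pow(9385, Rational(1, 2)))) ≈ Add(15264., Mul(96.876, I))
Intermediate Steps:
Function('P')(D, U) = Add(2, Mul(-1, Pow(U, 2))) (Function('P')(D, U) = Add(2, Mul(-1, Mul(U, U))) = Add(2, Mul(-1, Pow(U, 2))))
Function('J')(N, A) = Add(5, Mul(-1, N)) (Function('J')(N, A) = Add(Add(-2, Mul(-1, N)), Mul(-1, Add(2, Mul(-1, Pow(3, 2))))) = Add(Add(-2, Mul(-1, N)), Mul(-1, Add(2, Mul(-1, 9)))) = Add(Add(-2, Mul(-1, N)), Mul(-1, Add(2, -9))) = Add(Add(-2, Mul(-1, N)), Mul(-1, -7)) = Add(Add(-2, Mul(-1, N)), 7) = Add(5, Mul(-1, N)))
Add(Add(Pow(Add(-9490, Function('J')(-100, -99)), Rational(1, 2)), Mul(Mul(13, 30), -13)), Mul(-1, -20334)) = Add(Add(Pow(Add(-9490, Add(5, Mul(-1, -100))), Rational(1, 2)), Mul(Mul(13, 30), -13)), Mul(-1, -20334)) = Add(Add(Pow(Add(-9490, Add(5, 100)), Rational(1, 2)), Mul(390, -13)), 20334) = Add(Add(Pow(Add(-9490, 105), Rational(1, 2)), -5070), 20334) = Add(Add(Pow(-9385, Rational(1, 2)), -5070), 20334) = Add(Add(Mul(I, Pow(9385, Rational(1, 2))), -5070), 20334) = Add(Add(-5070, Mul(I, Pow(9385, Rational(1, 2)))), 20334) = Add(15264, Mul(I, Pow(9385, Rational(1, 2))))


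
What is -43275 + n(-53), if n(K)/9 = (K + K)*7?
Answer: -49953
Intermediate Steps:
n(K) = 126*K (n(K) = 9*((K + K)*7) = 9*((2*K)*7) = 9*(14*K) = 126*K)
-43275 + n(-53) = -43275 + 126*(-53) = -43275 - 6678 = -49953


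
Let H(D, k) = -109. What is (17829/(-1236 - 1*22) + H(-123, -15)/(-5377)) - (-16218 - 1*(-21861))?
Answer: -38266482449/6764266 ≈ -5657.1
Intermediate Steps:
(17829/(-1236 - 1*22) + H(-123, -15)/(-5377)) - (-16218 - 1*(-21861)) = (17829/(-1236 - 1*22) - 109/(-5377)) - (-16218 - 1*(-21861)) = (17829/(-1236 - 22) - 109*(-1/5377)) - (-16218 + 21861) = (17829/(-1258) + 109/5377) - 1*5643 = (17829*(-1/1258) + 109/5377) - 5643 = (-17829/1258 + 109/5377) - 5643 = -95729411/6764266 - 5643 = -38266482449/6764266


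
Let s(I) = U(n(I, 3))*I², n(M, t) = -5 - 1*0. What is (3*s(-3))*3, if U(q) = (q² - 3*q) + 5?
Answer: 3645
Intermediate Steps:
n(M, t) = -5 (n(M, t) = -5 + 0 = -5)
U(q) = 5 + q² - 3*q
s(I) = 45*I² (s(I) = (5 + (-5)² - 3*(-5))*I² = (5 + 25 + 15)*I² = 45*I²)
(3*s(-3))*3 = (3*(45*(-3)²))*3 = (3*(45*9))*3 = (3*405)*3 = 1215*3 = 3645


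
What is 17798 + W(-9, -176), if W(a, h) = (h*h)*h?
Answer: -5433978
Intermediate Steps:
W(a, h) = h³ (W(a, h) = h²*h = h³)
17798 + W(-9, -176) = 17798 + (-176)³ = 17798 - 5451776 = -5433978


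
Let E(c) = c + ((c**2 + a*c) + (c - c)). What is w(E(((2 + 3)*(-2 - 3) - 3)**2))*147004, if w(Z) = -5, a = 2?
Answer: -735020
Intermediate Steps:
E(c) = c**2 + 3*c (E(c) = c + ((c**2 + 2*c) + (c - c)) = c + ((c**2 + 2*c) + 0) = c + (c**2 + 2*c) = c**2 + 3*c)
w(E(((2 + 3)*(-2 - 3) - 3)**2))*147004 = -5*147004 = -735020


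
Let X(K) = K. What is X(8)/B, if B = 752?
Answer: 1/94 ≈ 0.010638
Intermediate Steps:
X(8)/B = 8/752 = 8*(1/752) = 1/94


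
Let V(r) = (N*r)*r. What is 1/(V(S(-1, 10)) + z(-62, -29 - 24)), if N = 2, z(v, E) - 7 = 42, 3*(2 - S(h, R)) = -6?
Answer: 1/81 ≈ 0.012346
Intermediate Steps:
S(h, R) = 4 (S(h, R) = 2 - ⅓*(-6) = 2 + 2 = 4)
z(v, E) = 49 (z(v, E) = 7 + 42 = 49)
V(r) = 2*r² (V(r) = (2*r)*r = 2*r²)
1/(V(S(-1, 10)) + z(-62, -29 - 24)) = 1/(2*4² + 49) = 1/(2*16 + 49) = 1/(32 + 49) = 1/81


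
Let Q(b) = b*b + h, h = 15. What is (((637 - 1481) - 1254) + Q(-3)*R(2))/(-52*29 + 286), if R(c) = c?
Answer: 1025/611 ≈ 1.6776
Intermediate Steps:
Q(b) = 15 + b² (Q(b) = b*b + 15 = b² + 15 = 15 + b²)
(((637 - 1481) - 1254) + Q(-3)*R(2))/(-52*29 + 286) = (((637 - 1481) - 1254) + (15 + (-3)²)*2)/(-52*29 + 286) = ((-844 - 1254) + (15 + 9)*2)/(-1508 + 286) = (-2098 + 24*2)/(-1222) = (-2098 + 48)*(-1/1222) = -2050*(-1/1222) = 1025/611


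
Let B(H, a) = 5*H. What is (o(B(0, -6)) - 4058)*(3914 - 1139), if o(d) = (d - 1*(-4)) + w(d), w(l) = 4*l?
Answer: -11249850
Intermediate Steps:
o(d) = 4 + 5*d (o(d) = (d - 1*(-4)) + 4*d = (d + 4) + 4*d = (4 + d) + 4*d = 4 + 5*d)
(o(B(0, -6)) - 4058)*(3914 - 1139) = ((4 + 5*(5*0)) - 4058)*(3914 - 1139) = ((4 + 5*0) - 4058)*2775 = ((4 + 0) - 4058)*2775 = (4 - 4058)*2775 = -4054*2775 = -11249850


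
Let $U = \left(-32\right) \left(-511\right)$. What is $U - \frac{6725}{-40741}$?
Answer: $\frac{666203557}{40741} \approx 16352.0$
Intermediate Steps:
$U = 16352$
$U - \frac{6725}{-40741} = 16352 - \frac{6725}{-40741} = 16352 - 6725 \left(- \frac{1}{40741}\right) = 16352 - - \frac{6725}{40741} = 16352 + \frac{6725}{40741} = \frac{666203557}{40741}$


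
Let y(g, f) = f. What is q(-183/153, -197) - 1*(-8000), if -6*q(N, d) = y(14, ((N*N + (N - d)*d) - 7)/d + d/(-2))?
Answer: 48888482135/6148764 ≈ 7950.9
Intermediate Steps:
q(N, d) = d/12 - (-7 + N² + d*(N - d))/(6*d) (q(N, d) = -(((N*N + (N - d)*d) - 7)/d + d/(-2))/6 = -(((N² + d*(N - d)) - 7)/d + d*(-½))/6 = -((-7 + N² + d*(N - d))/d - d/2)/6 = -(-d/2 + (-7 + N² + d*(N - d))/d)/6 = d/12 - (-7 + N² + d*(N - d))/(6*d))
q(-183/153, -197) - 1*(-8000) = (1/12)*(14 - 2*(-183/153)² - 1*(-197)*(-3*(-197) + 2*(-183/153)))/(-197) - 1*(-8000) = (1/12)*(-1/197)*(14 - 2*(-183*1/153)² - 1*(-197)*(591 + 2*(-183*1/153))) + 8000 = (1/12)*(-1/197)*(14 - 2*(-61/51)² - 1*(-197)*(591 + 2*(-61/51))) + 8000 = (1/12)*(-1/197)*(14 - 2*3721/2601 - 1*(-197)*(591 - 122/51)) + 8000 = (1/12)*(-1/197)*(14 - 7442/2601 - 1*(-197)*30019/51) + 8000 = (1/12)*(-1/197)*(14 - 7442/2601 + 5913743/51) + 8000 = (1/12)*(-1/197)*(301629865/2601) + 8000 = -301629865/6148764 + 8000 = 48888482135/6148764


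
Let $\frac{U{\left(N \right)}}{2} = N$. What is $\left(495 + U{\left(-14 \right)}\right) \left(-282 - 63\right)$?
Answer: $-161115$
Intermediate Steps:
$U{\left(N \right)} = 2 N$
$\left(495 + U{\left(-14 \right)}\right) \left(-282 - 63\right) = \left(495 + 2 \left(-14\right)\right) \left(-282 - 63\right) = \left(495 - 28\right) \left(-345\right) = 467 \left(-345\right) = -161115$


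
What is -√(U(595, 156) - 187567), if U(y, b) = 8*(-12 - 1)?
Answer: -11*I*√1551 ≈ -433.21*I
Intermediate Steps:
U(y, b) = -104 (U(y, b) = 8*(-13) = -104)
-√(U(595, 156) - 187567) = -√(-104 - 187567) = -√(-187671) = -11*I*√1551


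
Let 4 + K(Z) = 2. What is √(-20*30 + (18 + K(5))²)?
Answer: 2*I*√86 ≈ 18.547*I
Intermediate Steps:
K(Z) = -2 (K(Z) = -4 + 2 = -2)
√(-20*30 + (18 + K(5))²) = √(-20*30 + (18 - 2)²) = √(-600 + 16²) = √(-600 + 256) = √(-344) = 2*I*√86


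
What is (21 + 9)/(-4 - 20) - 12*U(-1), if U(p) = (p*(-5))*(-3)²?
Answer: -2165/4 ≈ -541.25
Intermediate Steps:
U(p) = -45*p (U(p) = -5*p*9 = -45*p)
(21 + 9)/(-4 - 20) - 12*U(-1) = (21 + 9)/(-4 - 20) - (-540)*(-1) = 30/(-24) - 12*45 = 30*(-1/24) - 540 = -5/4 - 540 = -2165/4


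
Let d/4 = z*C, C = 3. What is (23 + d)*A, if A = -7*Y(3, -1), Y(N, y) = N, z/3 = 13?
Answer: -10311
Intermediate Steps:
z = 39 (z = 3*13 = 39)
A = -21 (A = -7*3 = -21)
d = 468 (d = 4*(39*3) = 4*117 = 468)
(23 + d)*A = (23 + 468)*(-21) = 491*(-21) = -10311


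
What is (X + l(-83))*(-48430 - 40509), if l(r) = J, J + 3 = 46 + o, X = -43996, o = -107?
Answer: 3918652340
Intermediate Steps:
J = -64 (J = -3 + (46 - 107) = -3 - 61 = -64)
l(r) = -64
(X + l(-83))*(-48430 - 40509) = (-43996 - 64)*(-48430 - 40509) = -44060*(-88939) = 3918652340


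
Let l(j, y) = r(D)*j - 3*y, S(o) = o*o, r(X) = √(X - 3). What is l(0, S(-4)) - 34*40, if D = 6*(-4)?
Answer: -1408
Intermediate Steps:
D = -24
r(X) = √(-3 + X)
S(o) = o²
l(j, y) = -3*y + 3*I*j*√3 (l(j, y) = √(-3 - 24)*j - 3*y = √(-27)*j - 3*y = (3*I*√3)*j - 3*y = 3*I*j*√3 - 3*y = -3*y + 3*I*j*√3)
l(0, S(-4)) - 34*40 = (-3*(-4)² + 3*I*0*√3) - 34*40 = (-3*16 + 0) - 1360 = (-48 + 0) - 1360 = -48 - 1360 = -1408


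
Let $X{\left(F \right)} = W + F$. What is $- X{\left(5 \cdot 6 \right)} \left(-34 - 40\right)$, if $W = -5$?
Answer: $1850$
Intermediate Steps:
$X{\left(F \right)} = -5 + F$
$- X{\left(5 \cdot 6 \right)} \left(-34 - 40\right) = - \left(-5 + 5 \cdot 6\right) \left(-34 - 40\right) = - \left(-5 + 30\right) \left(-74\right) = - 25 \left(-74\right) = \left(-1\right) \left(-1850\right) = 1850$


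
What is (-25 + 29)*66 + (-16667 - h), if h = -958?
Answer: -15445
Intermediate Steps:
(-25 + 29)*66 + (-16667 - h) = (-25 + 29)*66 + (-16667 - 1*(-958)) = 4*66 + (-16667 + 958) = 264 - 15709 = -15445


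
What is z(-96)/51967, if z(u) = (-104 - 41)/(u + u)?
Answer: 145/9977664 ≈ 1.4532e-5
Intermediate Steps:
z(u) = -145/(2*u) (z(u) = -145*1/(2*u) = -145/(2*u))
z(-96)/51967 = -145/2/(-96)/51967 = -145/2*(-1/96)*(1/51967) = (145/192)*(1/51967) = 145/9977664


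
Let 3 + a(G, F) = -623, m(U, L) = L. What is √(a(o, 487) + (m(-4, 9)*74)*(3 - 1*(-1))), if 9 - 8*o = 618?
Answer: √2038 ≈ 45.144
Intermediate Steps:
o = -609/8 (o = 9/8 - ⅛*618 = 9/8 - 309/4 = -609/8 ≈ -76.125)
a(G, F) = -626 (a(G, F) = -3 - 623 = -626)
√(a(o, 487) + (m(-4, 9)*74)*(3 - 1*(-1))) = √(-626 + (9*74)*(3 - 1*(-1))) = √(-626 + 666*(3 + 1)) = √(-626 + 666*4) = √(-626 + 2664) = √2038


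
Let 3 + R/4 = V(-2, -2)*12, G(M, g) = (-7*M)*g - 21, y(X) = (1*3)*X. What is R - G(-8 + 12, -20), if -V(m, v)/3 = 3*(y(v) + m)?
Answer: 2905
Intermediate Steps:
y(X) = 3*X
V(m, v) = -27*v - 9*m (V(m, v) = -9*(3*v + m) = -9*(m + 3*v) = -3*(3*m + 9*v) = -27*v - 9*m)
G(M, g) = -21 - 7*M*g (G(M, g) = -7*M*g - 21 = -21 - 7*M*g)
R = 3444 (R = -12 + 4*((-27*(-2) - 9*(-2))*12) = -12 + 4*((54 + 18)*12) = -12 + 4*(72*12) = -12 + 4*864 = -12 + 3456 = 3444)
R - G(-8 + 12, -20) = 3444 - (-21 - 7*(-8 + 12)*(-20)) = 3444 - (-21 - 7*4*(-20)) = 3444 - (-21 + 560) = 3444 - 1*539 = 3444 - 539 = 2905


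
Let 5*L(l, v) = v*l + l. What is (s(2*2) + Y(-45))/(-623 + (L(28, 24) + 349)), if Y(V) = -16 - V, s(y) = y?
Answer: -33/134 ≈ -0.24627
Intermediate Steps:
L(l, v) = l/5 + l*v/5 (L(l, v) = (v*l + l)/5 = (l*v + l)/5 = (l + l*v)/5 = l/5 + l*v/5)
(s(2*2) + Y(-45))/(-623 + (L(28, 24) + 349)) = (2*2 + (-16 - 1*(-45)))/(-623 + ((1/5)*28*(1 + 24) + 349)) = (4 + (-16 + 45))/(-623 + ((1/5)*28*25 + 349)) = (4 + 29)/(-623 + (140 + 349)) = 33/(-623 + 489) = 33/(-134) = 33*(-1/134) = -33/134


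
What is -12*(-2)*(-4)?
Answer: -96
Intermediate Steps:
-12*(-2)*(-4) = 24*(-4) = -96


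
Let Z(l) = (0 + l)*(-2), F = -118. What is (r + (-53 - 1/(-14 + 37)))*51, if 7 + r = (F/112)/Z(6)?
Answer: -15753475/5152 ≈ -3057.7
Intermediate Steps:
Z(l) = -2*l (Z(l) = l*(-2) = -2*l)
r = -4645/672 (r = -7 + (-118/112)/((-2*6)) = -7 - 118*1/112/(-12) = -7 - 59/56*(-1/12) = -7 + 59/672 = -4645/672 ≈ -6.9122)
(r + (-53 - 1/(-14 + 37)))*51 = (-4645/672 + (-53 - 1/(-14 + 37)))*51 = (-4645/672 + (-53 - 1/23))*51 = (-4645/672 - 1220/23)*51 = -926675/15456*51 = -15753475/5152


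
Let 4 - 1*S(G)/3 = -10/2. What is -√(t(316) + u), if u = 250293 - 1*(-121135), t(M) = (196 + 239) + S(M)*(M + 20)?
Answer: -√380935 ≈ -617.20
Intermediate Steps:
S(G) = 27 (S(G) = 12 - (-30)/2 = 12 - 3*(-5) = 12 + 15 = 27)
t(M) = 975 + 27*M (t(M) = (196 + 239) + 27*(M + 20) = 435 + 27*(20 + M) = 435 + (540 + 27*M) = 975 + 27*M)
u = 371428 (u = 250293 + 121135 = 371428)
-√(t(316) + u) = -√((975 + 27*316) + 371428) = -√((975 + 8532) + 371428) = -√(9507 + 371428) = -√380935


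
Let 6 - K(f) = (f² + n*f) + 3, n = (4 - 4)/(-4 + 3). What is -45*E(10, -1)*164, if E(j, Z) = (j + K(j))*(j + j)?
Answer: 12841200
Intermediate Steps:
n = 0 (n = 0/(-1) = 0*(-1) = 0)
K(f) = 3 - f² (K(f) = 6 - ((f² + 0*f) + 3) = 6 - ((f² + 0) + 3) = 6 - (f² + 3) = 6 - (3 + f²) = 6 + (-3 - f²) = 3 - f²)
E(j, Z) = 2*j*(3 + j - j²) (E(j, Z) = (j + (3 - j²))*(j + j) = (3 + j - j²)*(2*j) = 2*j*(3 + j - j²))
-45*E(10, -1)*164 = -90*10*(3 + 10 - 1*10²)*164 = -90*10*(3 + 10 - 1*100)*164 = -90*10*(3 + 10 - 100)*164 = -90*10*(-87)*164 = -45*(-1740)*164 = 78300*164 = 12841200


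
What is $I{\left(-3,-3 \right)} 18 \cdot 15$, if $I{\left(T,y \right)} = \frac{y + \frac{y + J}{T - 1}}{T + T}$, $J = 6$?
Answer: $\frac{675}{4} \approx 168.75$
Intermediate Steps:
$I{\left(T,y \right)} = \frac{y + \frac{6 + y}{-1 + T}}{2 T}$ ($I{\left(T,y \right)} = \frac{y + \frac{y + 6}{T - 1}}{T + T} = \frac{y + \frac{6 + y}{-1 + T}}{2 T}$)
$I{\left(-3,-3 \right)} 18 \cdot 15 = \frac{6 - -9}{2 \left(-3\right) \left(-1 - 3\right)} 18 \cdot 15 = \frac{1}{2} \left(- \frac{1}{3}\right) \frac{1}{-4} \left(6 + 9\right) 18 \cdot 15 = \frac{1}{2} \left(- \frac{1}{3}\right) \left(- \frac{1}{4}\right) 15 \cdot 18 \cdot 15 = \frac{5}{8} \cdot 18 \cdot 15 = \frac{45}{4} \cdot 15 = \frac{675}{4}$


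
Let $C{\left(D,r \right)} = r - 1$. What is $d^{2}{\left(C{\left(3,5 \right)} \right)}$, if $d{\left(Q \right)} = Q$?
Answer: $16$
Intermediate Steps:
$C{\left(D,r \right)} = -1 + r$
$d^{2}{\left(C{\left(3,5 \right)} \right)} = \left(-1 + 5\right)^{2} = 4^{2} = 16$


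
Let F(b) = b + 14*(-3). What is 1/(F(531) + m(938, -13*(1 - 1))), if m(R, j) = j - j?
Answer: 1/489 ≈ 0.0020450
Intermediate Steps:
F(b) = -42 + b (F(b) = b - 42 = -42 + b)
m(R, j) = 0
1/(F(531) + m(938, -13*(1 - 1))) = 1/((-42 + 531) + 0) = 1/(489 + 0) = 1/489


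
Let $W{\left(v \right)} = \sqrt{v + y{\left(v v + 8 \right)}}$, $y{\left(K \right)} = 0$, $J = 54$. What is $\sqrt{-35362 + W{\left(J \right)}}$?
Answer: $\sqrt{-35362 + 3 \sqrt{6}} \approx 188.03 i$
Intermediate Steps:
$W{\left(v \right)} = \sqrt{v}$ ($W{\left(v \right)} = \sqrt{v + 0} = \sqrt{v}$)
$\sqrt{-35362 + W{\left(J \right)}} = \sqrt{-35362 + \sqrt{54}} = \sqrt{-35362 + 3 \sqrt{6}}$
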